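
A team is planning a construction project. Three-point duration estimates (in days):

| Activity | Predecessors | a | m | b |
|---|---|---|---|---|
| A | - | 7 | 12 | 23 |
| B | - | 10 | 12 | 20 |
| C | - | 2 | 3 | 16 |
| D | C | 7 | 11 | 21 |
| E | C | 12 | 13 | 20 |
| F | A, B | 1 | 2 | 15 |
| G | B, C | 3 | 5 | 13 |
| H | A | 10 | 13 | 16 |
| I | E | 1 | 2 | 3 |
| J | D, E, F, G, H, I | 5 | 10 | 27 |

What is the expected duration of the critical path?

te_A = (7 + 4·12 + 23)/6 = 78/6 = 13
te_B = (10 + 4·12 + 20)/6 = 78/6 = 13
te_C = (2 + 4·3 + 16)/6 = 30/6 = 5
te_D = (7 + 4·11 + 21)/6 = 72/6 = 12
te_E = (12 + 4·13 + 20)/6 = 84/6 = 14
te_F = (1 + 4·2 + 15)/6 = 24/6 = 4
te_G = (3 + 4·5 + 13)/6 = 36/6 = 6
te_H = (10 + 4·13 + 16)/6 = 78/6 = 13
te_I = (1 + 4·2 + 3)/6 = 12/6 = 2
te_J = (5 + 4·10 + 27)/6 = 72/6 = 12

Forward pass:
ES_A = 0; EF_A = 13
ES_B = 0; EF_B = 13
ES_C = 0; EF_C = 5
ES_D = 5; EF_D = 5+12 = 17
ES_E = 5; EF_E = 5+14 = 19
ES_F = max(EF_A=13, EF_B=13) = 13; EF_F = 13+4 = 17
ES_G = max(EF_B=13, EF_C=5) = 13; EF_G = 13+6 = 19
ES_H = 13; EF_H = 13+13 = 26
ES_I = 19; EF_I = 19+2 = 21
ES_J = max(EF_D=17, EF_E=19, EF_F=17, EF_G=19, EF_H=26, EF_I=21) = 26; EF_J = 26+12 = 38
Expected project duration μ = 38 days. Critical path: A → H → J.

38 days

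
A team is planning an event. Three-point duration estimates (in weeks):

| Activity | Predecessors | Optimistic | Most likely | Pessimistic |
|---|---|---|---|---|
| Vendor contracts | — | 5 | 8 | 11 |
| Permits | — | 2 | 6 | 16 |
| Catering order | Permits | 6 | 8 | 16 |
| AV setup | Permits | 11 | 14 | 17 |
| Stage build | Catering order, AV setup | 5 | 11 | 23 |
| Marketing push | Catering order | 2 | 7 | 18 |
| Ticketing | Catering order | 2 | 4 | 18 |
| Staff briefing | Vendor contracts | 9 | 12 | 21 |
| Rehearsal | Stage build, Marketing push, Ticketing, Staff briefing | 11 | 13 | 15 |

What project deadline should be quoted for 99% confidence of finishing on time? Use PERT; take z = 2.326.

55.3 weeks

te_Vendor contracts = (5 + 4·8 + 11)/6 = 48/6 = 8; σ²_Vendor contracts = ((11−5)/6)² = 1.000
te_Permits = (2 + 4·6 + 16)/6 = 42/6 = 7; σ²_Permits = ((16−2)/6)² = 5.444
te_Catering order = (6 + 4·8 + 16)/6 = 54/6 = 9; σ²_Catering order = ((16−6)/6)² = 2.778
te_AV setup = (11 + 4·14 + 17)/6 = 84/6 = 14; σ²_AV setup = ((17−11)/6)² = 1.000
te_Stage build = (5 + 4·11 + 23)/6 = 72/6 = 12; σ²_Stage build = ((23−5)/6)² = 9.000
te_Marketing push = (2 + 4·7 + 18)/6 = 48/6 = 8; σ²_Marketing push = ((18−2)/6)² = 7.111
te_Ticketing = (2 + 4·4 + 18)/6 = 36/6 = 6; σ²_Ticketing = ((18−2)/6)² = 7.111
te_Staff briefing = (9 + 4·12 + 21)/6 = 78/6 = 13; σ²_Staff briefing = ((21−9)/6)² = 4.000
te_Rehearsal = (11 + 4·13 + 15)/6 = 78/6 = 13; σ²_Rehearsal = ((15−11)/6)² = 0.444

Forward pass:
ES_Vendor contracts = 0; EF_Vendor contracts = 8
ES_Permits = 0; EF_Permits = 7
ES_Catering order = 7; EF_Catering order = 7+9 = 16
ES_AV setup = 7; EF_AV setup = 7+14 = 21
ES_Stage build = max(EF_Catering order=16, EF_AV setup=21) = 21; EF_Stage build = 21+12 = 33
ES_Marketing push = 16; EF_Marketing push = 16+8 = 24
ES_Ticketing = 16; EF_Ticketing = 16+6 = 22
ES_Staff briefing = 8; EF_Staff briefing = 8+13 = 21
ES_Rehearsal = max(EF_Stage build=33, EF_Marketing push=24, EF_Ticketing=22, EF_Staff briefing=21) = 33; EF_Rehearsal = 33+13 = 46
Expected project duration μ = 46 weeks. Critical path: Permits → AV setup → Stage build → Rehearsal.

Variance along critical path = 5.444 + 1.000 + 9.000 + 0.444 = 15.889; σ = 3.986 weeks.
D = μ + z·σ = 46 + 2.326·3.986 = 55.3 weeks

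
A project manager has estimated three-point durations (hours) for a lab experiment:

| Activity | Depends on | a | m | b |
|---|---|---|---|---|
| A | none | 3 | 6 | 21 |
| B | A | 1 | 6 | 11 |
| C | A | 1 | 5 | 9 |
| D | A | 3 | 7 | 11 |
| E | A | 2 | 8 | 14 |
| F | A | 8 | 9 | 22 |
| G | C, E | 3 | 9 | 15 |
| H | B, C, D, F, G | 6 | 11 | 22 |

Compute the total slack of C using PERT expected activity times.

te_A = (3 + 4·6 + 21)/6 = 48/6 = 8
te_B = (1 + 4·6 + 11)/6 = 36/6 = 6
te_C = (1 + 4·5 + 9)/6 = 30/6 = 5
te_D = (3 + 4·7 + 11)/6 = 42/6 = 7
te_E = (2 + 4·8 + 14)/6 = 48/6 = 8
te_F = (8 + 4·9 + 22)/6 = 66/6 = 11
te_G = (3 + 4·9 + 15)/6 = 54/6 = 9
te_H = (6 + 4·11 + 22)/6 = 72/6 = 12

Forward pass:
ES_A = 0; EF_A = 8
ES_B = 8; EF_B = 8+6 = 14
ES_C = 8; EF_C = 8+5 = 13
ES_D = 8; EF_D = 8+7 = 15
ES_E = 8; EF_E = 8+8 = 16
ES_F = 8; EF_F = 8+11 = 19
ES_G = max(EF_C=13, EF_E=16) = 16; EF_G = 16+9 = 25
ES_H = max(EF_B=14, EF_C=13, EF_D=15, EF_F=19, EF_G=25) = 25; EF_H = 25+12 = 37
Expected project duration μ = 37 hours. Critical path: A → E → G → H.

Backward pass:
LF_H = 37; LS_H = 37−12 = 25
LF_G = LS_H = 25; LS_G = 25−9 = 16
LF_F = LS_H = 25; LS_F = 25−11 = 14
LF_E = LS_G = 16; LS_E = 16−8 = 8
LF_D = LS_H = 25; LS_D = 25−7 = 18
LF_C = min(LS_G=16, LS_H=25) = 16; LS_C = 16−5 = 11
LF_B = LS_H = 25; LS_B = 25−6 = 19
LF_A = min(LS_B=19, LS_C=11, LS_D=18, LS_E=8, LS_F=14) = 8; LS_A = 8−8 = 0
Slack_C = LS_C − ES_C = 11 − 8 = 3

3 hours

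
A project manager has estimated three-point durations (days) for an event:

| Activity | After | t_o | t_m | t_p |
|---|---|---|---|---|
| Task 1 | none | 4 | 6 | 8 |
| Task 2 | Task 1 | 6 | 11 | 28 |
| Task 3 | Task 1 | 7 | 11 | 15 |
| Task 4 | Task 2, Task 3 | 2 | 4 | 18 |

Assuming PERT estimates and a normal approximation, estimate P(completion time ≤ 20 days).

te_Task 1 = (4 + 4·6 + 8)/6 = 36/6 = 6; σ²_Task 1 = ((8−4)/6)² = 0.444
te_Task 2 = (6 + 4·11 + 28)/6 = 78/6 = 13; σ²_Task 2 = ((28−6)/6)² = 13.444
te_Task 3 = (7 + 4·11 + 15)/6 = 66/6 = 11; σ²_Task 3 = ((15−7)/6)² = 1.778
te_Task 4 = (2 + 4·4 + 18)/6 = 36/6 = 6; σ²_Task 4 = ((18−2)/6)² = 7.111

Forward pass:
ES_Task 1 = 0; EF_Task 1 = 6
ES_Task 2 = 6; EF_Task 2 = 6+13 = 19
ES_Task 3 = 6; EF_Task 3 = 6+11 = 17
ES_Task 4 = max(EF_Task 2=19, EF_Task 3=17) = 19; EF_Task 4 = 19+6 = 25
Expected project duration μ = 25 days. Critical path: Task 1 → Task 2 → Task 4.

Variance along critical path = 0.444 + 13.444 + 7.111 = 21.000; σ = √21.000 = 4.583 days.
Z = (20 − 25) / 4.583 = -1.091
P(T ≤ 20) = Φ(-1.091) ≈ 0.138

0.138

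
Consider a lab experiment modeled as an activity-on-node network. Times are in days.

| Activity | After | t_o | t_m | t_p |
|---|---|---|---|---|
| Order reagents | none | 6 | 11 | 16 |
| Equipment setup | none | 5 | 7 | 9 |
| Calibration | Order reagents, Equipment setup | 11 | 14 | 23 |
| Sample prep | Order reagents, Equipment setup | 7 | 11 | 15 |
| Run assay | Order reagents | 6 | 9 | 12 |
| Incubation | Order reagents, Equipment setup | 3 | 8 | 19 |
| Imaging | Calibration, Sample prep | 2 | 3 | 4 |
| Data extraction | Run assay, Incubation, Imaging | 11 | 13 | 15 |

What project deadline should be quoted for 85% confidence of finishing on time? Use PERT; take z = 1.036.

44.8 days

te_Order reagents = (6 + 4·11 + 16)/6 = 66/6 = 11; σ²_Order reagents = ((16−6)/6)² = 2.778
te_Equipment setup = (5 + 4·7 + 9)/6 = 42/6 = 7; σ²_Equipment setup = ((9−5)/6)² = 0.444
te_Calibration = (11 + 4·14 + 23)/6 = 90/6 = 15; σ²_Calibration = ((23−11)/6)² = 4.000
te_Sample prep = (7 + 4·11 + 15)/6 = 66/6 = 11; σ²_Sample prep = ((15−7)/6)² = 1.778
te_Run assay = (6 + 4·9 + 12)/6 = 54/6 = 9; σ²_Run assay = ((12−6)/6)² = 1.000
te_Incubation = (3 + 4·8 + 19)/6 = 54/6 = 9; σ²_Incubation = ((19−3)/6)² = 7.111
te_Imaging = (2 + 4·3 + 4)/6 = 18/6 = 3; σ²_Imaging = ((4−2)/6)² = 0.111
te_Data extraction = (11 + 4·13 + 15)/6 = 78/6 = 13; σ²_Data extraction = ((15−11)/6)² = 0.444

Forward pass:
ES_Order reagents = 0; EF_Order reagents = 11
ES_Equipment setup = 0; EF_Equipment setup = 7
ES_Calibration = max(EF_Order reagents=11, EF_Equipment setup=7) = 11; EF_Calibration = 11+15 = 26
ES_Sample prep = max(EF_Order reagents=11, EF_Equipment setup=7) = 11; EF_Sample prep = 11+11 = 22
ES_Run assay = 11; EF_Run assay = 11+9 = 20
ES_Incubation = max(EF_Order reagents=11, EF_Equipment setup=7) = 11; EF_Incubation = 11+9 = 20
ES_Imaging = max(EF_Calibration=26, EF_Sample prep=22) = 26; EF_Imaging = 26+3 = 29
ES_Data extraction = max(EF_Run assay=20, EF_Incubation=20, EF_Imaging=29) = 29; EF_Data extraction = 29+13 = 42
Expected project duration μ = 42 days. Critical path: Order reagents → Calibration → Imaging → Data extraction.

Variance along critical path = 2.778 + 4.000 + 0.111 + 0.444 = 7.333; σ = 2.708 days.
D = μ + z·σ = 42 + 1.036·2.708 = 44.8 days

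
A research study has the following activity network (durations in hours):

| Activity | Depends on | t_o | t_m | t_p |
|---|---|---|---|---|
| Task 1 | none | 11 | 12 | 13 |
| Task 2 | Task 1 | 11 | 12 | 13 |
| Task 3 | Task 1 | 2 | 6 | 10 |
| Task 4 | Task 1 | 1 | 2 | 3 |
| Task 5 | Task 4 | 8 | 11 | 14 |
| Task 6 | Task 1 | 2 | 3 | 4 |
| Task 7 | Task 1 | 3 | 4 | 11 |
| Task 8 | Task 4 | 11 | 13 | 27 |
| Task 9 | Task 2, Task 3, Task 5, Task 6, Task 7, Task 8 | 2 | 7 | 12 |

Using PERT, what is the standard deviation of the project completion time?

te_Task 1 = (11 + 4·12 + 13)/6 = 72/6 = 12; σ²_Task 1 = ((13−11)/6)² = 0.111
te_Task 2 = (11 + 4·12 + 13)/6 = 72/6 = 12; σ²_Task 2 = ((13−11)/6)² = 0.111
te_Task 3 = (2 + 4·6 + 10)/6 = 36/6 = 6; σ²_Task 3 = ((10−2)/6)² = 1.778
te_Task 4 = (1 + 4·2 + 3)/6 = 12/6 = 2; σ²_Task 4 = ((3−1)/6)² = 0.111
te_Task 5 = (8 + 4·11 + 14)/6 = 66/6 = 11; σ²_Task 5 = ((14−8)/6)² = 1.000
te_Task 6 = (2 + 4·3 + 4)/6 = 18/6 = 3; σ²_Task 6 = ((4−2)/6)² = 0.111
te_Task 7 = (3 + 4·4 + 11)/6 = 30/6 = 5; σ²_Task 7 = ((11−3)/6)² = 1.778
te_Task 8 = (11 + 4·13 + 27)/6 = 90/6 = 15; σ²_Task 8 = ((27−11)/6)² = 7.111
te_Task 9 = (2 + 4·7 + 12)/6 = 42/6 = 7; σ²_Task 9 = ((12−2)/6)² = 2.778

Forward pass:
ES_Task 1 = 0; EF_Task 1 = 12
ES_Task 2 = 12; EF_Task 2 = 12+12 = 24
ES_Task 3 = 12; EF_Task 3 = 12+6 = 18
ES_Task 4 = 12; EF_Task 4 = 12+2 = 14
ES_Task 5 = 14; EF_Task 5 = 14+11 = 25
ES_Task 6 = 12; EF_Task 6 = 12+3 = 15
ES_Task 7 = 12; EF_Task 7 = 12+5 = 17
ES_Task 8 = 14; EF_Task 8 = 14+15 = 29
ES_Task 9 = max(EF_Task 2=24, EF_Task 3=18, EF_Task 5=25, EF_Task 6=15, EF_Task 7=17, EF_Task 8=29) = 29; EF_Task 9 = 29+7 = 36
Expected project duration μ = 36 hours. Critical path: Task 1 → Task 4 → Task 8 → Task 9.

Variance along critical path = 0.111 + 0.111 + 7.111 + 2.778 = 10.111
σ = √10.111 = 3.180 hours

3.18 hours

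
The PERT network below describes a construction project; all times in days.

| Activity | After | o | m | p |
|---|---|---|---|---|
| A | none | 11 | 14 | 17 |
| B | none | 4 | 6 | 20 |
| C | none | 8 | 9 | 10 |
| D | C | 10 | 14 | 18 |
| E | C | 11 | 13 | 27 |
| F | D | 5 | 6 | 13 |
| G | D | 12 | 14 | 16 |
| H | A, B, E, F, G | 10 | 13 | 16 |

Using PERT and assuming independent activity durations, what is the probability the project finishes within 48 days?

0.137

te_A = (11 + 4·14 + 17)/6 = 84/6 = 14; σ²_A = ((17−11)/6)² = 1.000
te_B = (4 + 4·6 + 20)/6 = 48/6 = 8; σ²_B = ((20−4)/6)² = 7.111
te_C = (8 + 4·9 + 10)/6 = 54/6 = 9; σ²_C = ((10−8)/6)² = 0.111
te_D = (10 + 4·14 + 18)/6 = 84/6 = 14; σ²_D = ((18−10)/6)² = 1.778
te_E = (11 + 4·13 + 27)/6 = 90/6 = 15; σ²_E = ((27−11)/6)² = 7.111
te_F = (5 + 4·6 + 13)/6 = 42/6 = 7; σ²_F = ((13−5)/6)² = 1.778
te_G = (12 + 4·14 + 16)/6 = 84/6 = 14; σ²_G = ((16−12)/6)² = 0.444
te_H = (10 + 4·13 + 16)/6 = 78/6 = 13; σ²_H = ((16−10)/6)² = 1.000

Forward pass:
ES_A = 0; EF_A = 14
ES_B = 0; EF_B = 8
ES_C = 0; EF_C = 9
ES_D = 9; EF_D = 9+14 = 23
ES_E = 9; EF_E = 9+15 = 24
ES_F = 23; EF_F = 23+7 = 30
ES_G = 23; EF_G = 23+14 = 37
ES_H = max(EF_A=14, EF_B=8, EF_E=24, EF_F=30, EF_G=37) = 37; EF_H = 37+13 = 50
Expected project duration μ = 50 days. Critical path: C → D → G → H.

Variance along critical path = 0.111 + 1.778 + 0.444 + 1.000 = 3.333; σ = √3.333 = 1.826 days.
Z = (48 − 50) / 1.826 = -1.095
P(T ≤ 48) = Φ(-1.095) ≈ 0.137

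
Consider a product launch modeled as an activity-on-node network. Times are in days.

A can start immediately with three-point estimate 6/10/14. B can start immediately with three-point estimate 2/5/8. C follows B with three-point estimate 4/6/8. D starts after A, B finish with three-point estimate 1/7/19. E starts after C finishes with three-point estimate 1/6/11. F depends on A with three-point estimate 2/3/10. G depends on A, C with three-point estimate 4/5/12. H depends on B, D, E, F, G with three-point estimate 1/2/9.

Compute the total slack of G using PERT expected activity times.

1 days

te_A = (6 + 4·10 + 14)/6 = 60/6 = 10
te_B = (2 + 4·5 + 8)/6 = 30/6 = 5
te_C = (4 + 4·6 + 8)/6 = 36/6 = 6
te_D = (1 + 4·7 + 19)/6 = 48/6 = 8
te_E = (1 + 4·6 + 11)/6 = 36/6 = 6
te_F = (2 + 4·3 + 10)/6 = 24/6 = 4
te_G = (4 + 4·5 + 12)/6 = 36/6 = 6
te_H = (1 + 4·2 + 9)/6 = 18/6 = 3

Forward pass:
ES_A = 0; EF_A = 10
ES_B = 0; EF_B = 5
ES_C = 5; EF_C = 5+6 = 11
ES_D = max(EF_A=10, EF_B=5) = 10; EF_D = 10+8 = 18
ES_E = 11; EF_E = 11+6 = 17
ES_F = 10; EF_F = 10+4 = 14
ES_G = max(EF_A=10, EF_C=11) = 11; EF_G = 11+6 = 17
ES_H = max(EF_B=5, EF_D=18, EF_E=17, EF_F=14, EF_G=17) = 18; EF_H = 18+3 = 21
Expected project duration μ = 21 days. Critical path: A → D → H.

Backward pass:
LF_H = 21; LS_H = 21−3 = 18
LF_G = LS_H = 18; LS_G = 18−6 = 12
LF_F = LS_H = 18; LS_F = 18−4 = 14
LF_E = LS_H = 18; LS_E = 18−6 = 12
LF_D = LS_H = 18; LS_D = 18−8 = 10
LF_C = min(LS_E=12, LS_G=12) = 12; LS_C = 12−6 = 6
LF_B = min(LS_C=6, LS_D=10, LS_H=18) = 6; LS_B = 6−5 = 1
LF_A = min(LS_D=10, LS_F=14, LS_G=12) = 10; LS_A = 10−10 = 0
Slack_G = LS_G − ES_G = 12 − 11 = 1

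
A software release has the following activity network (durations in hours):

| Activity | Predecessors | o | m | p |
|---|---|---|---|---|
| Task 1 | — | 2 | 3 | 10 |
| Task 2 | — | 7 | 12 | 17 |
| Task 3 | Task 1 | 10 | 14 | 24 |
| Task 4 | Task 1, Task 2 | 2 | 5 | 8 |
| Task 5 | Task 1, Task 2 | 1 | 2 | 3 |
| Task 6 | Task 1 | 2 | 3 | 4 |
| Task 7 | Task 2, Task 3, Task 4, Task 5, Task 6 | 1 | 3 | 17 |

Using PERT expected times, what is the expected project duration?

24 hours

te_Task 1 = (2 + 4·3 + 10)/6 = 24/6 = 4
te_Task 2 = (7 + 4·12 + 17)/6 = 72/6 = 12
te_Task 3 = (10 + 4·14 + 24)/6 = 90/6 = 15
te_Task 4 = (2 + 4·5 + 8)/6 = 30/6 = 5
te_Task 5 = (1 + 4·2 + 3)/6 = 12/6 = 2
te_Task 6 = (2 + 4·3 + 4)/6 = 18/6 = 3
te_Task 7 = (1 + 4·3 + 17)/6 = 30/6 = 5

Forward pass:
ES_Task 1 = 0; EF_Task 1 = 4
ES_Task 2 = 0; EF_Task 2 = 12
ES_Task 3 = 4; EF_Task 3 = 4+15 = 19
ES_Task 4 = max(EF_Task 1=4, EF_Task 2=12) = 12; EF_Task 4 = 12+5 = 17
ES_Task 5 = max(EF_Task 1=4, EF_Task 2=12) = 12; EF_Task 5 = 12+2 = 14
ES_Task 6 = 4; EF_Task 6 = 4+3 = 7
ES_Task 7 = max(EF_Task 2=12, EF_Task 3=19, EF_Task 4=17, EF_Task 5=14, EF_Task 6=7) = 19; EF_Task 7 = 19+5 = 24
Expected project duration μ = 24 hours. Critical path: Task 1 → Task 3 → Task 7.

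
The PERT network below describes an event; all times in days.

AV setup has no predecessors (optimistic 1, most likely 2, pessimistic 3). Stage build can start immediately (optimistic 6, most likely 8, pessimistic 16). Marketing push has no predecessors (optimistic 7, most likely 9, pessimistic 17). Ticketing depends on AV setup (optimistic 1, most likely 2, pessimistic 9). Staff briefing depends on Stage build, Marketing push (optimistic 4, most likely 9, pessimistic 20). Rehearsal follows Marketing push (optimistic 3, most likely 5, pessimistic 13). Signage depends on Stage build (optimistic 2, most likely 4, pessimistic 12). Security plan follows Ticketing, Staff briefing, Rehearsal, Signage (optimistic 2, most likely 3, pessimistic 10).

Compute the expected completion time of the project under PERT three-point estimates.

24 days

te_AV setup = (1 + 4·2 + 3)/6 = 12/6 = 2
te_Stage build = (6 + 4·8 + 16)/6 = 54/6 = 9
te_Marketing push = (7 + 4·9 + 17)/6 = 60/6 = 10
te_Ticketing = (1 + 4·2 + 9)/6 = 18/6 = 3
te_Staff briefing = (4 + 4·9 + 20)/6 = 60/6 = 10
te_Rehearsal = (3 + 4·5 + 13)/6 = 36/6 = 6
te_Signage = (2 + 4·4 + 12)/6 = 30/6 = 5
te_Security plan = (2 + 4·3 + 10)/6 = 24/6 = 4

Forward pass:
ES_AV setup = 0; EF_AV setup = 2
ES_Stage build = 0; EF_Stage build = 9
ES_Marketing push = 0; EF_Marketing push = 10
ES_Ticketing = 2; EF_Ticketing = 2+3 = 5
ES_Staff briefing = max(EF_Stage build=9, EF_Marketing push=10) = 10; EF_Staff briefing = 10+10 = 20
ES_Rehearsal = 10; EF_Rehearsal = 10+6 = 16
ES_Signage = 9; EF_Signage = 9+5 = 14
ES_Security plan = max(EF_Ticketing=5, EF_Staff briefing=20, EF_Rehearsal=16, EF_Signage=14) = 20; EF_Security plan = 20+4 = 24
Expected project duration μ = 24 days. Critical path: Marketing push → Staff briefing → Security plan.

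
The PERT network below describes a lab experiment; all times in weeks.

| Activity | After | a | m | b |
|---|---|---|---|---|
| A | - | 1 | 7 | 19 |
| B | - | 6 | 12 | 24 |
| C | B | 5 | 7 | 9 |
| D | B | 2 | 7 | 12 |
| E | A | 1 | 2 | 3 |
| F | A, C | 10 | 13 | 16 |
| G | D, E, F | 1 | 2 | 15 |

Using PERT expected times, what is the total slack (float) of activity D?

te_A = (1 + 4·7 + 19)/6 = 48/6 = 8
te_B = (6 + 4·12 + 24)/6 = 78/6 = 13
te_C = (5 + 4·7 + 9)/6 = 42/6 = 7
te_D = (2 + 4·7 + 12)/6 = 42/6 = 7
te_E = (1 + 4·2 + 3)/6 = 12/6 = 2
te_F = (10 + 4·13 + 16)/6 = 78/6 = 13
te_G = (1 + 4·2 + 15)/6 = 24/6 = 4

Forward pass:
ES_A = 0; EF_A = 8
ES_B = 0; EF_B = 13
ES_C = 13; EF_C = 13+7 = 20
ES_D = 13; EF_D = 13+7 = 20
ES_E = 8; EF_E = 8+2 = 10
ES_F = max(EF_A=8, EF_C=20) = 20; EF_F = 20+13 = 33
ES_G = max(EF_D=20, EF_E=10, EF_F=33) = 33; EF_G = 33+4 = 37
Expected project duration μ = 37 weeks. Critical path: B → C → F → G.

Backward pass:
LF_G = 37; LS_G = 37−4 = 33
LF_F = LS_G = 33; LS_F = 33−13 = 20
LF_E = LS_G = 33; LS_E = 33−2 = 31
LF_D = LS_G = 33; LS_D = 33−7 = 26
LF_C = LS_F = 20; LS_C = 20−7 = 13
LF_B = min(LS_C=13, LS_D=26) = 13; LS_B = 13−13 = 0
LF_A = min(LS_E=31, LS_F=20) = 20; LS_A = 20−8 = 12
Slack_D = LS_D − ES_D = 26 − 13 = 13

13 weeks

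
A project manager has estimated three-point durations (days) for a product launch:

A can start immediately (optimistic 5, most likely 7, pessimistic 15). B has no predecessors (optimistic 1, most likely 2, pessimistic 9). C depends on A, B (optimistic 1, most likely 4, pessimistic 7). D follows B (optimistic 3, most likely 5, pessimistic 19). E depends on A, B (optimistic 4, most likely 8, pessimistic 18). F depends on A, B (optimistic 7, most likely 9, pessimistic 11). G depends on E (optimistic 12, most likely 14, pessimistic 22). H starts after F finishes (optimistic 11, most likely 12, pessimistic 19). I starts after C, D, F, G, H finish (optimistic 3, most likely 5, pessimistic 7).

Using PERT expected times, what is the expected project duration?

te_A = (5 + 4·7 + 15)/6 = 48/6 = 8
te_B = (1 + 4·2 + 9)/6 = 18/6 = 3
te_C = (1 + 4·4 + 7)/6 = 24/6 = 4
te_D = (3 + 4·5 + 19)/6 = 42/6 = 7
te_E = (4 + 4·8 + 18)/6 = 54/6 = 9
te_F = (7 + 4·9 + 11)/6 = 54/6 = 9
te_G = (12 + 4·14 + 22)/6 = 90/6 = 15
te_H = (11 + 4·12 + 19)/6 = 78/6 = 13
te_I = (3 + 4·5 + 7)/6 = 30/6 = 5

Forward pass:
ES_A = 0; EF_A = 8
ES_B = 0; EF_B = 3
ES_C = max(EF_A=8, EF_B=3) = 8; EF_C = 8+4 = 12
ES_D = 3; EF_D = 3+7 = 10
ES_E = max(EF_A=8, EF_B=3) = 8; EF_E = 8+9 = 17
ES_F = max(EF_A=8, EF_B=3) = 8; EF_F = 8+9 = 17
ES_G = 17; EF_G = 17+15 = 32
ES_H = 17; EF_H = 17+13 = 30
ES_I = max(EF_C=12, EF_D=10, EF_F=17, EF_G=32, EF_H=30) = 32; EF_I = 32+5 = 37
Expected project duration μ = 37 days. Critical path: A → E → G → I.

37 days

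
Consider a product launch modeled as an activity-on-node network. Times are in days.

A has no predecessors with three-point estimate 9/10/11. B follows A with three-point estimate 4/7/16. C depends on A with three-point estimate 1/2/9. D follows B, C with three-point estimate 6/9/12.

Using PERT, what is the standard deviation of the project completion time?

2.26 days

te_A = (9 + 4·10 + 11)/6 = 60/6 = 10; σ²_A = ((11−9)/6)² = 0.111
te_B = (4 + 4·7 + 16)/6 = 48/6 = 8; σ²_B = ((16−4)/6)² = 4.000
te_C = (1 + 4·2 + 9)/6 = 18/6 = 3; σ²_C = ((9−1)/6)² = 1.778
te_D = (6 + 4·9 + 12)/6 = 54/6 = 9; σ²_D = ((12−6)/6)² = 1.000

Forward pass:
ES_A = 0; EF_A = 10
ES_B = 10; EF_B = 10+8 = 18
ES_C = 10; EF_C = 10+3 = 13
ES_D = max(EF_B=18, EF_C=13) = 18; EF_D = 18+9 = 27
Expected project duration μ = 27 days. Critical path: A → B → D.

Variance along critical path = 0.111 + 4.000 + 1.000 = 5.111
σ = √5.111 = 2.261 days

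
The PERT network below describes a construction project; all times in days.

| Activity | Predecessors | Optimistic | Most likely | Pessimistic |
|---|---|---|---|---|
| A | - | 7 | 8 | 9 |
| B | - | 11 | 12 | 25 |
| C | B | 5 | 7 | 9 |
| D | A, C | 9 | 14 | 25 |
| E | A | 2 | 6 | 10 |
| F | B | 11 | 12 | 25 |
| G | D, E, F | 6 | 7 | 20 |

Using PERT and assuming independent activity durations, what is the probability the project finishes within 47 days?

0.679

te_A = (7 + 4·8 + 9)/6 = 48/6 = 8; σ²_A = ((9−7)/6)² = 0.111
te_B = (11 + 4·12 + 25)/6 = 84/6 = 14; σ²_B = ((25−11)/6)² = 5.444
te_C = (5 + 4·7 + 9)/6 = 42/6 = 7; σ²_C = ((9−5)/6)² = 0.444
te_D = (9 + 4·14 + 25)/6 = 90/6 = 15; σ²_D = ((25−9)/6)² = 7.111
te_E = (2 + 4·6 + 10)/6 = 36/6 = 6; σ²_E = ((10−2)/6)² = 1.778
te_F = (11 + 4·12 + 25)/6 = 84/6 = 14; σ²_F = ((25−11)/6)² = 5.444
te_G = (6 + 4·7 + 20)/6 = 54/6 = 9; σ²_G = ((20−6)/6)² = 5.444

Forward pass:
ES_A = 0; EF_A = 8
ES_B = 0; EF_B = 14
ES_C = 14; EF_C = 14+7 = 21
ES_D = max(EF_A=8, EF_C=21) = 21; EF_D = 21+15 = 36
ES_E = 8; EF_E = 8+6 = 14
ES_F = 14; EF_F = 14+14 = 28
ES_G = max(EF_D=36, EF_E=14, EF_F=28) = 36; EF_G = 36+9 = 45
Expected project duration μ = 45 days. Critical path: B → C → D → G.

Variance along critical path = 5.444 + 0.444 + 7.111 + 5.444 = 18.444; σ = √18.444 = 4.295 days.
Z = (47 − 45) / 4.295 = 0.466
P(T ≤ 47) = Φ(0.466) ≈ 0.679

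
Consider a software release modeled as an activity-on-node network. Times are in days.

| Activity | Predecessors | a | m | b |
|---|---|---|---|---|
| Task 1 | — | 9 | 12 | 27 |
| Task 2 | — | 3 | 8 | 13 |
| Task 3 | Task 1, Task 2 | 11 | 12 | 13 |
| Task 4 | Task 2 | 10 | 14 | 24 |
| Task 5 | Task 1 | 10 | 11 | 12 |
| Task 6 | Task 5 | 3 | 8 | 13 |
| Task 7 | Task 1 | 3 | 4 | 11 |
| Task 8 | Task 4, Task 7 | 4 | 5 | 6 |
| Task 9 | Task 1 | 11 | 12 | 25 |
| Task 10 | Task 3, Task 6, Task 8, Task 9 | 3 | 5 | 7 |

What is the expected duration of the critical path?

te_Task 1 = (9 + 4·12 + 27)/6 = 84/6 = 14
te_Task 2 = (3 + 4·8 + 13)/6 = 48/6 = 8
te_Task 3 = (11 + 4·12 + 13)/6 = 72/6 = 12
te_Task 4 = (10 + 4·14 + 24)/6 = 90/6 = 15
te_Task 5 = (10 + 4·11 + 12)/6 = 66/6 = 11
te_Task 6 = (3 + 4·8 + 13)/6 = 48/6 = 8
te_Task 7 = (3 + 4·4 + 11)/6 = 30/6 = 5
te_Task 8 = (4 + 4·5 + 6)/6 = 30/6 = 5
te_Task 9 = (11 + 4·12 + 25)/6 = 84/6 = 14
te_Task 10 = (3 + 4·5 + 7)/6 = 30/6 = 5

Forward pass:
ES_Task 1 = 0; EF_Task 1 = 14
ES_Task 2 = 0; EF_Task 2 = 8
ES_Task 3 = max(EF_Task 1=14, EF_Task 2=8) = 14; EF_Task 3 = 14+12 = 26
ES_Task 4 = 8; EF_Task 4 = 8+15 = 23
ES_Task 5 = 14; EF_Task 5 = 14+11 = 25
ES_Task 6 = 25; EF_Task 6 = 25+8 = 33
ES_Task 7 = 14; EF_Task 7 = 14+5 = 19
ES_Task 8 = max(EF_Task 4=23, EF_Task 7=19) = 23; EF_Task 8 = 23+5 = 28
ES_Task 9 = 14; EF_Task 9 = 14+14 = 28
ES_Task 10 = max(EF_Task 3=26, EF_Task 6=33, EF_Task 8=28, EF_Task 9=28) = 33; EF_Task 10 = 33+5 = 38
Expected project duration μ = 38 days. Critical path: Task 1 → Task 5 → Task 6 → Task 10.

38 days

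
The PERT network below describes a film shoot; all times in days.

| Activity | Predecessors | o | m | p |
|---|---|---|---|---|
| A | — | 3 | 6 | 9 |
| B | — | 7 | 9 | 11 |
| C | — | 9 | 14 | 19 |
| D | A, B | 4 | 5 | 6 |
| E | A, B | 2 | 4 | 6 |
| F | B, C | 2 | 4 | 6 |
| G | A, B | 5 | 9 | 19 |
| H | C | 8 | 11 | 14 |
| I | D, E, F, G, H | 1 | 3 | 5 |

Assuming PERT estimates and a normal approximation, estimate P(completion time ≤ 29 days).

te_A = (3 + 4·6 + 9)/6 = 36/6 = 6; σ²_A = ((9−3)/6)² = 1.000
te_B = (7 + 4·9 + 11)/6 = 54/6 = 9; σ²_B = ((11−7)/6)² = 0.444
te_C = (9 + 4·14 + 19)/6 = 84/6 = 14; σ²_C = ((19−9)/6)² = 2.778
te_D = (4 + 4·5 + 6)/6 = 30/6 = 5; σ²_D = ((6−4)/6)² = 0.111
te_E = (2 + 4·4 + 6)/6 = 24/6 = 4; σ²_E = ((6−2)/6)² = 0.444
te_F = (2 + 4·4 + 6)/6 = 24/6 = 4; σ²_F = ((6−2)/6)² = 0.444
te_G = (5 + 4·9 + 19)/6 = 60/6 = 10; σ²_G = ((19−5)/6)² = 5.444
te_H = (8 + 4·11 + 14)/6 = 66/6 = 11; σ²_H = ((14−8)/6)² = 1.000
te_I = (1 + 4·3 + 5)/6 = 18/6 = 3; σ²_I = ((5−1)/6)² = 0.444

Forward pass:
ES_A = 0; EF_A = 6
ES_B = 0; EF_B = 9
ES_C = 0; EF_C = 14
ES_D = max(EF_A=6, EF_B=9) = 9; EF_D = 9+5 = 14
ES_E = max(EF_A=6, EF_B=9) = 9; EF_E = 9+4 = 13
ES_F = max(EF_B=9, EF_C=14) = 14; EF_F = 14+4 = 18
ES_G = max(EF_A=6, EF_B=9) = 9; EF_G = 9+10 = 19
ES_H = 14; EF_H = 14+11 = 25
ES_I = max(EF_D=14, EF_E=13, EF_F=18, EF_G=19, EF_H=25) = 25; EF_I = 25+3 = 28
Expected project duration μ = 28 days. Critical path: C → H → I.

Variance along critical path = 2.778 + 1.000 + 0.444 = 4.222; σ = √4.222 = 2.055 days.
Z = (29 − 28) / 2.055 = 0.487
P(T ≤ 29) = Φ(0.487) ≈ 0.687

0.687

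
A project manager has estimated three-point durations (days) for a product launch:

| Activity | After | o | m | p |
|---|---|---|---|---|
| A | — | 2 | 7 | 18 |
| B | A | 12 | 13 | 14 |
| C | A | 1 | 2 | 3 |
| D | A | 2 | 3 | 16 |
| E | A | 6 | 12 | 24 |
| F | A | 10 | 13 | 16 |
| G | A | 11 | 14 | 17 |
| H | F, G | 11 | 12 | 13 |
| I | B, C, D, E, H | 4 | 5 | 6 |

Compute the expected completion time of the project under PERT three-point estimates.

te_A = (2 + 4·7 + 18)/6 = 48/6 = 8
te_B = (12 + 4·13 + 14)/6 = 78/6 = 13
te_C = (1 + 4·2 + 3)/6 = 12/6 = 2
te_D = (2 + 4·3 + 16)/6 = 30/6 = 5
te_E = (6 + 4·12 + 24)/6 = 78/6 = 13
te_F = (10 + 4·13 + 16)/6 = 78/6 = 13
te_G = (11 + 4·14 + 17)/6 = 84/6 = 14
te_H = (11 + 4·12 + 13)/6 = 72/6 = 12
te_I = (4 + 4·5 + 6)/6 = 30/6 = 5

Forward pass:
ES_A = 0; EF_A = 8
ES_B = 8; EF_B = 8+13 = 21
ES_C = 8; EF_C = 8+2 = 10
ES_D = 8; EF_D = 8+5 = 13
ES_E = 8; EF_E = 8+13 = 21
ES_F = 8; EF_F = 8+13 = 21
ES_G = 8; EF_G = 8+14 = 22
ES_H = max(EF_F=21, EF_G=22) = 22; EF_H = 22+12 = 34
ES_I = max(EF_B=21, EF_C=10, EF_D=13, EF_E=21, EF_H=34) = 34; EF_I = 34+5 = 39
Expected project duration μ = 39 days. Critical path: A → G → H → I.

39 days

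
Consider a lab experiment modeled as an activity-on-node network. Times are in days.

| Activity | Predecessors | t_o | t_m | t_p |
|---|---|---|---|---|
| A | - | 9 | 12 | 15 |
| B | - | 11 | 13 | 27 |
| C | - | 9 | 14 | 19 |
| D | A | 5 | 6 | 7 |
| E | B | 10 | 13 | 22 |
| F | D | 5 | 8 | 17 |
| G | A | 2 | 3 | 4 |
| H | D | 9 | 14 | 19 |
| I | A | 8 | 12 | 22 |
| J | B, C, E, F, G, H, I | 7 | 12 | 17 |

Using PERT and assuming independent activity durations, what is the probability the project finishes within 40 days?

0.061

te_A = (9 + 4·12 + 15)/6 = 72/6 = 12; σ²_A = ((15−9)/6)² = 1.000
te_B = (11 + 4·13 + 27)/6 = 90/6 = 15; σ²_B = ((27−11)/6)² = 7.111
te_C = (9 + 4·14 + 19)/6 = 84/6 = 14; σ²_C = ((19−9)/6)² = 2.778
te_D = (5 + 4·6 + 7)/6 = 36/6 = 6; σ²_D = ((7−5)/6)² = 0.111
te_E = (10 + 4·13 + 22)/6 = 84/6 = 14; σ²_E = ((22−10)/6)² = 4.000
te_F = (5 + 4·8 + 17)/6 = 54/6 = 9; σ²_F = ((17−5)/6)² = 4.000
te_G = (2 + 4·3 + 4)/6 = 18/6 = 3; σ²_G = ((4−2)/6)² = 0.111
te_H = (9 + 4·14 + 19)/6 = 84/6 = 14; σ²_H = ((19−9)/6)² = 2.778
te_I = (8 + 4·12 + 22)/6 = 78/6 = 13; σ²_I = ((22−8)/6)² = 5.444
te_J = (7 + 4·12 + 17)/6 = 72/6 = 12; σ²_J = ((17−7)/6)² = 2.778

Forward pass:
ES_A = 0; EF_A = 12
ES_B = 0; EF_B = 15
ES_C = 0; EF_C = 14
ES_D = 12; EF_D = 12+6 = 18
ES_E = 15; EF_E = 15+14 = 29
ES_F = 18; EF_F = 18+9 = 27
ES_G = 12; EF_G = 12+3 = 15
ES_H = 18; EF_H = 18+14 = 32
ES_I = 12; EF_I = 12+13 = 25
ES_J = max(EF_B=15, EF_C=14, EF_E=29, EF_F=27, EF_G=15, EF_H=32, EF_I=25) = 32; EF_J = 32+12 = 44
Expected project duration μ = 44 days. Critical path: A → D → H → J.

Variance along critical path = 1.000 + 0.111 + 2.778 + 2.778 = 6.667; σ = √6.667 = 2.582 days.
Z = (40 − 44) / 2.582 = -1.549
P(T ≤ 40) = Φ(-1.549) ≈ 0.061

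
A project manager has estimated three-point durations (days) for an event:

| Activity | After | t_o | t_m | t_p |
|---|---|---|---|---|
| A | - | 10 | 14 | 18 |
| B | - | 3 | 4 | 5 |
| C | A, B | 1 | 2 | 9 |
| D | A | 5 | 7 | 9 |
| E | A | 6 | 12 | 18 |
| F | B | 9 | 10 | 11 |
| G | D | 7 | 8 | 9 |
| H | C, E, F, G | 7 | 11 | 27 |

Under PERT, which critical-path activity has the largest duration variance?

te_A = (10 + 4·14 + 18)/6 = 84/6 = 14; σ²_A = ((18−10)/6)² = 1.778
te_B = (3 + 4·4 + 5)/6 = 24/6 = 4; σ²_B = ((5−3)/6)² = 0.111
te_C = (1 + 4·2 + 9)/6 = 18/6 = 3; σ²_C = ((9−1)/6)² = 1.778
te_D = (5 + 4·7 + 9)/6 = 42/6 = 7; σ²_D = ((9−5)/6)² = 0.444
te_E = (6 + 4·12 + 18)/6 = 72/6 = 12; σ²_E = ((18−6)/6)² = 4.000
te_F = (9 + 4·10 + 11)/6 = 60/6 = 10; σ²_F = ((11−9)/6)² = 0.111
te_G = (7 + 4·8 + 9)/6 = 48/6 = 8; σ²_G = ((9−7)/6)² = 0.111
te_H = (7 + 4·11 + 27)/6 = 78/6 = 13; σ²_H = ((27−7)/6)² = 11.111

Forward pass:
ES_A = 0; EF_A = 14
ES_B = 0; EF_B = 4
ES_C = max(EF_A=14, EF_B=4) = 14; EF_C = 14+3 = 17
ES_D = 14; EF_D = 14+7 = 21
ES_E = 14; EF_E = 14+12 = 26
ES_F = 4; EF_F = 4+10 = 14
ES_G = 21; EF_G = 21+8 = 29
ES_H = max(EF_C=17, EF_E=26, EF_F=14, EF_G=29) = 29; EF_H = 29+13 = 42
Expected project duration μ = 42 days. Critical path: A → D → G → H.

Variances on critical path: σ²_A=1.778, σ²_D=0.444, σ²_G=0.111, σ²_H=11.111.
Largest is σ²_H = 11.111.

H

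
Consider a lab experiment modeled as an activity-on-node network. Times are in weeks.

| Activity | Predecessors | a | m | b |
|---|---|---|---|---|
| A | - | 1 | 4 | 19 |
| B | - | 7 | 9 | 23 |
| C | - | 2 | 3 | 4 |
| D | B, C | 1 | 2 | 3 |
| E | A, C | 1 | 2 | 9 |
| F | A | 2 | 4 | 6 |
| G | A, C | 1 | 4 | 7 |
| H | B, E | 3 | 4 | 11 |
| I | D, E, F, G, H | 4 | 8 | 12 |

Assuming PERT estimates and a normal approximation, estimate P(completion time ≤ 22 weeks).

0.270

te_A = (1 + 4·4 + 19)/6 = 36/6 = 6; σ²_A = ((19−1)/6)² = 9.000
te_B = (7 + 4·9 + 23)/6 = 66/6 = 11; σ²_B = ((23−7)/6)² = 7.111
te_C = (2 + 4·3 + 4)/6 = 18/6 = 3; σ²_C = ((4−2)/6)² = 0.111
te_D = (1 + 4·2 + 3)/6 = 12/6 = 2; σ²_D = ((3−1)/6)² = 0.111
te_E = (1 + 4·2 + 9)/6 = 18/6 = 3; σ²_E = ((9−1)/6)² = 1.778
te_F = (2 + 4·4 + 6)/6 = 24/6 = 4; σ²_F = ((6−2)/6)² = 0.444
te_G = (1 + 4·4 + 7)/6 = 24/6 = 4; σ²_G = ((7−1)/6)² = 1.000
te_H = (3 + 4·4 + 11)/6 = 30/6 = 5; σ²_H = ((11−3)/6)² = 1.778
te_I = (4 + 4·8 + 12)/6 = 48/6 = 8; σ²_I = ((12−4)/6)² = 1.778

Forward pass:
ES_A = 0; EF_A = 6
ES_B = 0; EF_B = 11
ES_C = 0; EF_C = 3
ES_D = max(EF_B=11, EF_C=3) = 11; EF_D = 11+2 = 13
ES_E = max(EF_A=6, EF_C=3) = 6; EF_E = 6+3 = 9
ES_F = 6; EF_F = 6+4 = 10
ES_G = max(EF_A=6, EF_C=3) = 6; EF_G = 6+4 = 10
ES_H = max(EF_B=11, EF_E=9) = 11; EF_H = 11+5 = 16
ES_I = max(EF_D=13, EF_E=9, EF_F=10, EF_G=10, EF_H=16) = 16; EF_I = 16+8 = 24
Expected project duration μ = 24 weeks. Critical path: B → H → I.

Variance along critical path = 7.111 + 1.778 + 1.778 = 10.667; σ = √10.667 = 3.266 weeks.
Z = (22 − 24) / 3.266 = -0.612
P(T ≤ 22) = Φ(-0.612) ≈ 0.270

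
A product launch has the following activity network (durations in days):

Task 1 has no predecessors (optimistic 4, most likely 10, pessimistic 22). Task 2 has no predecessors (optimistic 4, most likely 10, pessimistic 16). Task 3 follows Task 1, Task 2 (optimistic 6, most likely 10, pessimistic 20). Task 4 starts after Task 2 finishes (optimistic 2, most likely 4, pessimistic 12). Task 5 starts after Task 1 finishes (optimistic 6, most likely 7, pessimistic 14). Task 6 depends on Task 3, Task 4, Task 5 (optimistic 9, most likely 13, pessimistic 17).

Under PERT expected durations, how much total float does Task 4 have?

7 days

te_Task 1 = (4 + 4·10 + 22)/6 = 66/6 = 11
te_Task 2 = (4 + 4·10 + 16)/6 = 60/6 = 10
te_Task 3 = (6 + 4·10 + 20)/6 = 66/6 = 11
te_Task 4 = (2 + 4·4 + 12)/6 = 30/6 = 5
te_Task 5 = (6 + 4·7 + 14)/6 = 48/6 = 8
te_Task 6 = (9 + 4·13 + 17)/6 = 78/6 = 13

Forward pass:
ES_Task 1 = 0; EF_Task 1 = 11
ES_Task 2 = 0; EF_Task 2 = 10
ES_Task 3 = max(EF_Task 1=11, EF_Task 2=10) = 11; EF_Task 3 = 11+11 = 22
ES_Task 4 = 10; EF_Task 4 = 10+5 = 15
ES_Task 5 = 11; EF_Task 5 = 11+8 = 19
ES_Task 6 = max(EF_Task 3=22, EF_Task 4=15, EF_Task 5=19) = 22; EF_Task 6 = 22+13 = 35
Expected project duration μ = 35 days. Critical path: Task 1 → Task 3 → Task 6.

Backward pass:
LF_Task 6 = 35; LS_Task 6 = 35−13 = 22
LF_Task 5 = LS_Task 6 = 22; LS_Task 5 = 22−8 = 14
LF_Task 4 = LS_Task 6 = 22; LS_Task 4 = 22−5 = 17
LF_Task 3 = LS_Task 6 = 22; LS_Task 3 = 22−11 = 11
LF_Task 2 = min(LS_Task 3=11, LS_Task 4=17) = 11; LS_Task 2 = 11−10 = 1
LF_Task 1 = min(LS_Task 3=11, LS_Task 5=14) = 11; LS_Task 1 = 11−11 = 0
Slack_Task 4 = LS_Task 4 − ES_Task 4 = 17 − 10 = 7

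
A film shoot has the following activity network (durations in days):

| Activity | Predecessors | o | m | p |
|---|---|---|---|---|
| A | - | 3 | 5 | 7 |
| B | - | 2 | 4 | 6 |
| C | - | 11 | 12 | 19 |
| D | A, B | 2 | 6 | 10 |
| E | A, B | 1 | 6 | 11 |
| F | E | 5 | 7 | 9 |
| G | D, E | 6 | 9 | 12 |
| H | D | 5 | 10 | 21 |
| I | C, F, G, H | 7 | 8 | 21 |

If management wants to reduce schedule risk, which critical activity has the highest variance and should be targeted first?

te_A = (3 + 4·5 + 7)/6 = 30/6 = 5; σ²_A = ((7−3)/6)² = 0.444
te_B = (2 + 4·4 + 6)/6 = 24/6 = 4; σ²_B = ((6−2)/6)² = 0.444
te_C = (11 + 4·12 + 19)/6 = 78/6 = 13; σ²_C = ((19−11)/6)² = 1.778
te_D = (2 + 4·6 + 10)/6 = 36/6 = 6; σ²_D = ((10−2)/6)² = 1.778
te_E = (1 + 4·6 + 11)/6 = 36/6 = 6; σ²_E = ((11−1)/6)² = 2.778
te_F = (5 + 4·7 + 9)/6 = 42/6 = 7; σ²_F = ((9−5)/6)² = 0.444
te_G = (6 + 4·9 + 12)/6 = 54/6 = 9; σ²_G = ((12−6)/6)² = 1.000
te_H = (5 + 4·10 + 21)/6 = 66/6 = 11; σ²_H = ((21−5)/6)² = 7.111
te_I = (7 + 4·8 + 21)/6 = 60/6 = 10; σ²_I = ((21−7)/6)² = 5.444

Forward pass:
ES_A = 0; EF_A = 5
ES_B = 0; EF_B = 4
ES_C = 0; EF_C = 13
ES_D = max(EF_A=5, EF_B=4) = 5; EF_D = 5+6 = 11
ES_E = max(EF_A=5, EF_B=4) = 5; EF_E = 5+6 = 11
ES_F = 11; EF_F = 11+7 = 18
ES_G = max(EF_D=11, EF_E=11) = 11; EF_G = 11+9 = 20
ES_H = 11; EF_H = 11+11 = 22
ES_I = max(EF_C=13, EF_F=18, EF_G=20, EF_H=22) = 22; EF_I = 22+10 = 32
Expected project duration μ = 32 days. Critical path: A → D → H → I.

Variances on critical path: σ²_A=0.444, σ²_D=1.778, σ²_H=7.111, σ²_I=5.444.
Largest is σ²_H = 7.111.

H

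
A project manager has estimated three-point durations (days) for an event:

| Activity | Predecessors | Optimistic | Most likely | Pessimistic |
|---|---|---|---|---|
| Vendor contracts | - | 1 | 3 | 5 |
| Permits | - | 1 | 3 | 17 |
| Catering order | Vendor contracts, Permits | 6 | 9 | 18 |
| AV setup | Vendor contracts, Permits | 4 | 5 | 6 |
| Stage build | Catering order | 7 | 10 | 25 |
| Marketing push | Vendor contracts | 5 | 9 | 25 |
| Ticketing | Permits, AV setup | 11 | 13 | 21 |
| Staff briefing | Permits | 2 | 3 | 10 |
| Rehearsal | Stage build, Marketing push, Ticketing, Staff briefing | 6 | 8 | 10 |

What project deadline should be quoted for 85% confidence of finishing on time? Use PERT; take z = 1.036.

te_Vendor contracts = (1 + 4·3 + 5)/6 = 18/6 = 3; σ²_Vendor contracts = ((5−1)/6)² = 0.444
te_Permits = (1 + 4·3 + 17)/6 = 30/6 = 5; σ²_Permits = ((17−1)/6)² = 7.111
te_Catering order = (6 + 4·9 + 18)/6 = 60/6 = 10; σ²_Catering order = ((18−6)/6)² = 4.000
te_AV setup = (4 + 4·5 + 6)/6 = 30/6 = 5; σ²_AV setup = ((6−4)/6)² = 0.111
te_Stage build = (7 + 4·10 + 25)/6 = 72/6 = 12; σ²_Stage build = ((25−7)/6)² = 9.000
te_Marketing push = (5 + 4·9 + 25)/6 = 66/6 = 11; σ²_Marketing push = ((25−5)/6)² = 11.111
te_Ticketing = (11 + 4·13 + 21)/6 = 84/6 = 14; σ²_Ticketing = ((21−11)/6)² = 2.778
te_Staff briefing = (2 + 4·3 + 10)/6 = 24/6 = 4; σ²_Staff briefing = ((10−2)/6)² = 1.778
te_Rehearsal = (6 + 4·8 + 10)/6 = 48/6 = 8; σ²_Rehearsal = ((10−6)/6)² = 0.444

Forward pass:
ES_Vendor contracts = 0; EF_Vendor contracts = 3
ES_Permits = 0; EF_Permits = 5
ES_Catering order = max(EF_Vendor contracts=3, EF_Permits=5) = 5; EF_Catering order = 5+10 = 15
ES_AV setup = max(EF_Vendor contracts=3, EF_Permits=5) = 5; EF_AV setup = 5+5 = 10
ES_Stage build = 15; EF_Stage build = 15+12 = 27
ES_Marketing push = 3; EF_Marketing push = 3+11 = 14
ES_Ticketing = max(EF_Permits=5, EF_AV setup=10) = 10; EF_Ticketing = 10+14 = 24
ES_Staff briefing = 5; EF_Staff briefing = 5+4 = 9
ES_Rehearsal = max(EF_Stage build=27, EF_Marketing push=14, EF_Ticketing=24, EF_Staff briefing=9) = 27; EF_Rehearsal = 27+8 = 35
Expected project duration μ = 35 days. Critical path: Permits → Catering order → Stage build → Rehearsal.

Variance along critical path = 7.111 + 4.000 + 9.000 + 0.444 = 20.556; σ = 4.534 days.
D = μ + z·σ = 35 + 1.036·4.534 = 39.7 days

39.7 days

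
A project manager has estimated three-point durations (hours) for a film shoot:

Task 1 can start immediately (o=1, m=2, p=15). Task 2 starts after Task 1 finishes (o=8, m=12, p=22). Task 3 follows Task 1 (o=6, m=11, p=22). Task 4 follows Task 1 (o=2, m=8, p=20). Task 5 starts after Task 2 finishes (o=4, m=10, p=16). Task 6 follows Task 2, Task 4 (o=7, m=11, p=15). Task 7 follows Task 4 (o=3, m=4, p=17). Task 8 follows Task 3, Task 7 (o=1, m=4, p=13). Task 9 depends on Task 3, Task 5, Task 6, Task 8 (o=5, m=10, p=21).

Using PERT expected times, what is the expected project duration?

te_Task 1 = (1 + 4·2 + 15)/6 = 24/6 = 4
te_Task 2 = (8 + 4·12 + 22)/6 = 78/6 = 13
te_Task 3 = (6 + 4·11 + 22)/6 = 72/6 = 12
te_Task 4 = (2 + 4·8 + 20)/6 = 54/6 = 9
te_Task 5 = (4 + 4·10 + 16)/6 = 60/6 = 10
te_Task 6 = (7 + 4·11 + 15)/6 = 66/6 = 11
te_Task 7 = (3 + 4·4 + 17)/6 = 36/6 = 6
te_Task 8 = (1 + 4·4 + 13)/6 = 30/6 = 5
te_Task 9 = (5 + 4·10 + 21)/6 = 66/6 = 11

Forward pass:
ES_Task 1 = 0; EF_Task 1 = 4
ES_Task 2 = 4; EF_Task 2 = 4+13 = 17
ES_Task 3 = 4; EF_Task 3 = 4+12 = 16
ES_Task 4 = 4; EF_Task 4 = 4+9 = 13
ES_Task 5 = 17; EF_Task 5 = 17+10 = 27
ES_Task 6 = max(EF_Task 2=17, EF_Task 4=13) = 17; EF_Task 6 = 17+11 = 28
ES_Task 7 = 13; EF_Task 7 = 13+6 = 19
ES_Task 8 = max(EF_Task 3=16, EF_Task 7=19) = 19; EF_Task 8 = 19+5 = 24
ES_Task 9 = max(EF_Task 3=16, EF_Task 5=27, EF_Task 6=28, EF_Task 8=24) = 28; EF_Task 9 = 28+11 = 39
Expected project duration μ = 39 hours. Critical path: Task 1 → Task 2 → Task 6 → Task 9.

39 hours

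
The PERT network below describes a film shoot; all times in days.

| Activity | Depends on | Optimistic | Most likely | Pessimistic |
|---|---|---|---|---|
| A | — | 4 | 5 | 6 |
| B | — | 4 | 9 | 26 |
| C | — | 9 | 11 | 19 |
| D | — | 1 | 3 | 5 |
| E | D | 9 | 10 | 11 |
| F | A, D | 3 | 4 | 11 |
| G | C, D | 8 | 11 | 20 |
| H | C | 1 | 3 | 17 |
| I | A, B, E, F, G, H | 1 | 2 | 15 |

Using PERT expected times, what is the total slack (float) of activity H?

7 days

te_A = (4 + 4·5 + 6)/6 = 30/6 = 5
te_B = (4 + 4·9 + 26)/6 = 66/6 = 11
te_C = (9 + 4·11 + 19)/6 = 72/6 = 12
te_D = (1 + 4·3 + 5)/6 = 18/6 = 3
te_E = (9 + 4·10 + 11)/6 = 60/6 = 10
te_F = (3 + 4·4 + 11)/6 = 30/6 = 5
te_G = (8 + 4·11 + 20)/6 = 72/6 = 12
te_H = (1 + 4·3 + 17)/6 = 30/6 = 5
te_I = (1 + 4·2 + 15)/6 = 24/6 = 4

Forward pass:
ES_A = 0; EF_A = 5
ES_B = 0; EF_B = 11
ES_C = 0; EF_C = 12
ES_D = 0; EF_D = 3
ES_E = 3; EF_E = 3+10 = 13
ES_F = max(EF_A=5, EF_D=3) = 5; EF_F = 5+5 = 10
ES_G = max(EF_C=12, EF_D=3) = 12; EF_G = 12+12 = 24
ES_H = 12; EF_H = 12+5 = 17
ES_I = max(EF_A=5, EF_B=11, EF_E=13, EF_F=10, EF_G=24, EF_H=17) = 24; EF_I = 24+4 = 28
Expected project duration μ = 28 days. Critical path: C → G → I.

Backward pass:
LF_I = 28; LS_I = 28−4 = 24
LF_H = LS_I = 24; LS_H = 24−5 = 19
LF_G = LS_I = 24; LS_G = 24−12 = 12
LF_F = LS_I = 24; LS_F = 24−5 = 19
LF_E = LS_I = 24; LS_E = 24−10 = 14
LF_D = min(LS_E=14, LS_F=19, LS_G=12) = 12; LS_D = 12−3 = 9
LF_C = min(LS_G=12, LS_H=19) = 12; LS_C = 12−12 = 0
LF_B = LS_I = 24; LS_B = 24−11 = 13
LF_A = min(LS_F=19, LS_I=24) = 19; LS_A = 19−5 = 14
Slack_H = LS_H − ES_H = 19 − 12 = 7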